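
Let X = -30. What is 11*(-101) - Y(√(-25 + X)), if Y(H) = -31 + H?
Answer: -1080 - I*√55 ≈ -1080.0 - 7.4162*I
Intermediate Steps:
11*(-101) - Y(√(-25 + X)) = 11*(-101) - (-31 + √(-25 - 30)) = -1111 - (-31 + √(-55)) = -1111 - (-31 + I*√55) = -1111 + (31 - I*√55) = -1080 - I*√55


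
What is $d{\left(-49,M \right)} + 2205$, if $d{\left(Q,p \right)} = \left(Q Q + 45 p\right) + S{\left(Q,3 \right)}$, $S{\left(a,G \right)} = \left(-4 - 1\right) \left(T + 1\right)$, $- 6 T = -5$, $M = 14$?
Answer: $\frac{31361}{6} \approx 5226.8$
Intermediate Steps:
$T = \frac{5}{6}$ ($T = \left(- \frac{1}{6}\right) \left(-5\right) = \frac{5}{6} \approx 0.83333$)
$S{\left(a,G \right)} = - \frac{55}{6}$ ($S{\left(a,G \right)} = \left(-4 - 1\right) \left(\frac{5}{6} + 1\right) = \left(-5\right) \frac{11}{6} = - \frac{55}{6}$)
$d{\left(Q,p \right)} = - \frac{55}{6} + Q^{2} + 45 p$ ($d{\left(Q,p \right)} = \left(Q Q + 45 p\right) - \frac{55}{6} = \left(Q^{2} + 45 p\right) - \frac{55}{6} = - \frac{55}{6} + Q^{2} + 45 p$)
$d{\left(-49,M \right)} + 2205 = \left(- \frac{55}{6} + \left(-49\right)^{2} + 45 \cdot 14\right) + 2205 = \left(- \frac{55}{6} + 2401 + 630\right) + 2205 = \frac{18131}{6} + 2205 = \frac{31361}{6}$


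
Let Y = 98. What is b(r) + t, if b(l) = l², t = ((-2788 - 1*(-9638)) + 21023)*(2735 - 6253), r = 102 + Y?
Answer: -98017214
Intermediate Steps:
r = 200 (r = 102 + 98 = 200)
t = -98057214 (t = ((-2788 + 9638) + 21023)*(-3518) = (6850 + 21023)*(-3518) = 27873*(-3518) = -98057214)
b(r) + t = 200² - 98057214 = 40000 - 98057214 = -98017214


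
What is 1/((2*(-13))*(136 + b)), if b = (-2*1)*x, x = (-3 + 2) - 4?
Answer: -1/3796 ≈ -0.00026344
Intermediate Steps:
x = -5 (x = -1 - 4 = -5)
b = 10 (b = -2*1*(-5) = -2*(-5) = 10)
1/((2*(-13))*(136 + b)) = 1/((2*(-13))*(136 + 10)) = 1/(-26*146) = 1/(-3796) = -1/3796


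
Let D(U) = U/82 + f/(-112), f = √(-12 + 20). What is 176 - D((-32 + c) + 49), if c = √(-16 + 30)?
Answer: 14415/82 - √14/82 + √2/56 ≈ 175.77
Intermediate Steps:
c = √14 ≈ 3.7417
f = 2*√2 (f = √8 = 2*√2 ≈ 2.8284)
D(U) = -√2/56 + U/82 (D(U) = U/82 + (2*√2)/(-112) = U*(1/82) + (2*√2)*(-1/112) = U/82 - √2/56 = -√2/56 + U/82)
176 - D((-32 + c) + 49) = 176 - (-√2/56 + ((-32 + √14) + 49)/82) = 176 - (-√2/56 + (17 + √14)/82) = 176 - (-√2/56 + (17/82 + √14/82)) = 176 - (17/82 - √2/56 + √14/82) = 176 + (-17/82 - √14/82 + √2/56) = 14415/82 - √14/82 + √2/56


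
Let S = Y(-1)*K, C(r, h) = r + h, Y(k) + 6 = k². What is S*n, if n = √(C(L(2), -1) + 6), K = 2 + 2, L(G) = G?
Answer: -20*√7 ≈ -52.915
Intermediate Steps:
Y(k) = -6 + k²
C(r, h) = h + r
K = 4
S = -20 (S = (-6 + (-1)²)*4 = (-6 + 1)*4 = -5*4 = -20)
n = √7 (n = √((-1 + 2) + 6) = √(1 + 6) = √7 ≈ 2.6458)
S*n = -20*√7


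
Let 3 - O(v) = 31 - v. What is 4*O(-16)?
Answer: -176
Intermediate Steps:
O(v) = -28 + v (O(v) = 3 - (31 - v) = 3 + (-31 + v) = -28 + v)
4*O(-16) = 4*(-28 - 16) = 4*(-44) = -176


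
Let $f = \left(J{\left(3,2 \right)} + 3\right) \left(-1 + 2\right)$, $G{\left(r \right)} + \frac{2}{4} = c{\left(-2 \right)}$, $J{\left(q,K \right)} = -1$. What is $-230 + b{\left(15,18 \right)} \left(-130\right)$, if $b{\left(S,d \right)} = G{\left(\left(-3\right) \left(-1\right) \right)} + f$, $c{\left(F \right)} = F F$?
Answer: $-945$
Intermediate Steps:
$c{\left(F \right)} = F^{2}$
$G{\left(r \right)} = \frac{7}{2}$ ($G{\left(r \right)} = - \frac{1}{2} + \left(-2\right)^{2} = - \frac{1}{2} + 4 = \frac{7}{2}$)
$f = 2$ ($f = \left(-1 + 3\right) \left(-1 + 2\right) = 2 \cdot 1 = 2$)
$b{\left(S,d \right)} = \frac{11}{2}$ ($b{\left(S,d \right)} = \frac{7}{2} + 2 = \frac{11}{2}$)
$-230 + b{\left(15,18 \right)} \left(-130\right) = -230 + \frac{11}{2} \left(-130\right) = -230 - 715 = -945$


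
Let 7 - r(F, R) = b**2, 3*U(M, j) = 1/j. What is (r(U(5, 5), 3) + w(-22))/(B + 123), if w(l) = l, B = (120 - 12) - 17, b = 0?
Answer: -15/214 ≈ -0.070093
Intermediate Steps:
B = 91 (B = 108 - 17 = 91)
U(M, j) = 1/(3*j)
r(F, R) = 7 (r(F, R) = 7 - 1*0**2 = 7 - 1*0 = 7 + 0 = 7)
(r(U(5, 5), 3) + w(-22))/(B + 123) = (7 - 22)/(91 + 123) = -15/214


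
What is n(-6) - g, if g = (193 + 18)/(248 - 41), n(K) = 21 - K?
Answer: 5378/207 ≈ 25.981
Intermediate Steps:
g = 211/207 ≈ 1.0193
n(-6) - g = (21 - 1*(-6)) - 1*211/207 = (21 + 6) - 211/207 = 27 - 211/207 = 5378/207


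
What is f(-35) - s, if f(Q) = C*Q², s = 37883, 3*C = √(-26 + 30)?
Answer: -111199/3 ≈ -37066.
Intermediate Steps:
C = ⅔ (C = √(-26 + 30)/3 = √4/3 = (⅓)*2 = ⅔ ≈ 0.66667)
f(Q) = 2*Q²/3
f(-35) - s = (⅔)*(-35)² - 1*37883 = (⅔)*1225 - 37883 = 2450/3 - 37883 = -111199/3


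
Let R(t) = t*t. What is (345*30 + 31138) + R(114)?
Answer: 54484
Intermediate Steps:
R(t) = t**2
(345*30 + 31138) + R(114) = (345*30 + 31138) + 114**2 = (10350 + 31138) + 12996 = 41488 + 12996 = 54484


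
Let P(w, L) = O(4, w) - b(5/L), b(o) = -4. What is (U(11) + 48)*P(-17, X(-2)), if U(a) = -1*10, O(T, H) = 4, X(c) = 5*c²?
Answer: 304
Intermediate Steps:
U(a) = -10
P(w, L) = 8 (P(w, L) = 4 - 1*(-4) = 4 + 4 = 8)
(U(11) + 48)*P(-17, X(-2)) = (-10 + 48)*8 = 38*8 = 304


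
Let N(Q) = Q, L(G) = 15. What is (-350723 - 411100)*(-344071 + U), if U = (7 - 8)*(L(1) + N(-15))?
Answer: 262121201433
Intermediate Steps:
U = 0 (U = (7 - 8)*(15 - 15) = -1*0 = 0)
(-350723 - 411100)*(-344071 + U) = (-350723 - 411100)*(-344071 + 0) = -761823*(-344071) = 262121201433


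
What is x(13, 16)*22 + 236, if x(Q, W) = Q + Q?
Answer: 808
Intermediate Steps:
x(Q, W) = 2*Q
x(13, 16)*22 + 236 = (2*13)*22 + 236 = 26*22 + 236 = 572 + 236 = 808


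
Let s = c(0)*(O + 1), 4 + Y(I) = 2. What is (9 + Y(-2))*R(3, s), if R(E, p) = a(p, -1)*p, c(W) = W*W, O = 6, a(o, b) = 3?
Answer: 0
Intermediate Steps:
Y(I) = -2 (Y(I) = -4 + 2 = -2)
c(W) = W²
s = 0 (s = 0²*(6 + 1) = 0*7 = 0)
R(E, p) = 3*p
(9 + Y(-2))*R(3, s) = (9 - 2)*(3*0) = 7*0 = 0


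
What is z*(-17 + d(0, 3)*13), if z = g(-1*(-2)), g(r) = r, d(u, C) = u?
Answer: -34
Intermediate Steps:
z = 2 (z = -1*(-2) = 2)
z*(-17 + d(0, 3)*13) = 2*(-17 + 0*13) = 2*(-17 + 0) = 2*(-17) = -34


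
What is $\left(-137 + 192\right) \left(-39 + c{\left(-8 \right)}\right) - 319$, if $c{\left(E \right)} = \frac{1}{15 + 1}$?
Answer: $- \frac{39369}{16} \approx -2460.6$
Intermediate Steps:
$c{\left(E \right)} = \frac{1}{16}$
$\left(-137 + 192\right) \left(-39 + c{\left(-8 \right)}\right) - 319 = \left(-137 + 192\right) \left(-39 + \frac{1}{16}\right) - 319 = 55 \left(- \frac{623}{16}\right) - 319 = - \frac{34265}{16} - 319 = - \frac{39369}{16}$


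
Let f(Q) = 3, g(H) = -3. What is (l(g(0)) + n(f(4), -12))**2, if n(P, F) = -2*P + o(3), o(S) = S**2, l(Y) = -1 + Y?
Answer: 1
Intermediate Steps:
n(P, F) = 9 - 2*P (n(P, F) = -2*P + 3**2 = -2*P + 9 = 9 - 2*P)
(l(g(0)) + n(f(4), -12))**2 = ((-1 - 3) + (9 - 2*3))**2 = (-4 + (9 - 6))**2 = (-4 + 3)**2 = (-1)**2 = 1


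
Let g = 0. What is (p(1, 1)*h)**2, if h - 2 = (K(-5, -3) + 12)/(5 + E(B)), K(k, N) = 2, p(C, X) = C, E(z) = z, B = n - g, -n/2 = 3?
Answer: 144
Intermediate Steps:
n = -6 (n = -2*3 = -6)
B = -6 (B = -6 - 1*0 = -6 + 0 = -6)
h = -12 (h = 2 + (2 + 12)/(5 - 6) = 2 + 14/(-1) = 2 + 14*(-1) = 2 - 14 = -12)
(p(1, 1)*h)**2 = (1*(-12))**2 = (-12)**2 = 144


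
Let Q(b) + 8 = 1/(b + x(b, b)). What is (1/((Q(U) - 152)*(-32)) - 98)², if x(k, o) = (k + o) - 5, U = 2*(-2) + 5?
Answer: 253338068929/26378496 ≈ 9604.0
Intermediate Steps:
U = 1 (U = -4 + 5 = 1)
x(k, o) = -5 + k + o
Q(b) = -8 + 1/(-5 + 3*b) (Q(b) = -8 + 1/(b + (-5 + b + b)) = -8 + 1/(b + (-5 + 2*b)) = -8 + 1/(-5 + 3*b))
(1/((Q(U) - 152)*(-32)) - 98)² = (1/((41 - 24*1)/(-5 + 3*1) - 152*(-32)) - 98)² = (-1/32/((41 - 24)/(-5 + 3) - 152) - 98)² = (-1/32/(17/(-2) - 152) - 98)² = (-1/32/(-½*17 - 152) - 98)² = (-1/32/(-17/2 - 152) - 98)² = (-1/32/(-321/2) - 98)² = (-2/321*(-1/32) - 98)² = (1/5136 - 98)² = (-503327/5136)² = 253338068929/26378496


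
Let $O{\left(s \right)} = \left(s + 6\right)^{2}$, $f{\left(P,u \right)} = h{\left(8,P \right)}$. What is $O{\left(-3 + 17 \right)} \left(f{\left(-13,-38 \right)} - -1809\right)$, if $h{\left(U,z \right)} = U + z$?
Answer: $721600$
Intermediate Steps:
$f{\left(P,u \right)} = 8 + P$
$O{\left(s \right)} = \left(6 + s\right)^{2}$
$O{\left(-3 + 17 \right)} \left(f{\left(-13,-38 \right)} - -1809\right) = \left(6 + \left(-3 + 17\right)\right)^{2} \left(\left(8 - 13\right) - -1809\right) = \left(6 + 14\right)^{2} \left(-5 + 1809\right) = 20^{2} \cdot 1804 = 400 \cdot 1804 = 721600$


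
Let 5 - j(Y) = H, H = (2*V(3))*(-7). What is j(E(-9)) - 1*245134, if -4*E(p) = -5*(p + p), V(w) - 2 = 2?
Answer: -245073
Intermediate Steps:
V(w) = 4 (V(w) = 2 + 2 = 4)
E(p) = 5*p/2 (E(p) = -(-5)*(p + p)/4 = -(-5)*2*p/4 = -(-5)*p/2 = 5*p/2)
H = -56 (H = (2*4)*(-7) = 8*(-7) = -56)
j(Y) = 61 (j(Y) = 5 - 1*(-56) = 5 + 56 = 61)
j(E(-9)) - 1*245134 = 61 - 1*245134 = 61 - 245134 = -245073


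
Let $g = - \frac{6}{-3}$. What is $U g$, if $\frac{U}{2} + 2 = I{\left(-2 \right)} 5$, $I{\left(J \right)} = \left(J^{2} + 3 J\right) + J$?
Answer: $-88$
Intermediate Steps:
$I{\left(J \right)} = J^{2} + 4 J$
$g = 2$ ($g = \left(-6\right) \left(- \frac{1}{3}\right) = 2$)
$U = -44$ ($U = -4 + 2 - 2 \left(4 - 2\right) 5 = -4 + 2 \left(-2\right) 2 \cdot 5 = -4 + 2 \left(\left(-4\right) 5\right) = -4 + 2 \left(-20\right) = -4 - 40 = -44$)
$U g = \left(-44\right) 2 = -88$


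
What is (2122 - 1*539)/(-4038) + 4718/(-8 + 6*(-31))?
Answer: -9679193/391686 ≈ -24.712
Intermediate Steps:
(2122 - 1*539)/(-4038) + 4718/(-8 + 6*(-31)) = (2122 - 539)*(-1/4038) + 4718/(-8 - 186) = 1583*(-1/4038) + 4718/(-194) = -1583/4038 + 4718*(-1/194) = -1583/4038 - 2359/97 = -9679193/391686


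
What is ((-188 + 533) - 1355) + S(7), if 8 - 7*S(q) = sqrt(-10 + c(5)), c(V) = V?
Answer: -7062/7 - I*sqrt(5)/7 ≈ -1008.9 - 0.31944*I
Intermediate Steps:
S(q) = 8/7 - I*sqrt(5)/7 (S(q) = 8/7 - sqrt(-10 + 5)/7 = 8/7 - I*sqrt(5)/7)
((-188 + 533) - 1355) + S(7) = ((-188 + 533) - 1355) + (8/7 - I*sqrt(5)/7) = (345 - 1355) + (8/7 - I*sqrt(5)/7) = -1010 + (8/7 - I*sqrt(5)/7) = -7062/7 - I*sqrt(5)/7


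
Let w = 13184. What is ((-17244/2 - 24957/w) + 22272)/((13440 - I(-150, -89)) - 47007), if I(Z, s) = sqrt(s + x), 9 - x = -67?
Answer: -6039933295581/14854986330368 + 179936643*I*sqrt(13)/14854986330368 ≈ -0.40659 + 4.3674e-5*I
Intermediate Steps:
x = 76 (x = 9 - 1*(-67) = 9 + 67 = 76)
I(Z, s) = sqrt(76 + s) (I(Z, s) = sqrt(s + 76) = sqrt(76 + s))
((-17244/2 - 24957/w) + 22272)/((13440 - I(-150, -89)) - 47007) = ((-17244/2 - 24957/13184) + 22272)/((13440 - sqrt(76 - 89)) - 47007) = ((-17244*1/2 - 24957*1/13184) + 22272)/((13440 - sqrt(-13)) - 47007) = ((-8622 - 24957/13184) + 22272)/((13440 - I*sqrt(13)) - 47007) = (-113697405/13184 + 22272)/((13440 - I*sqrt(13)) - 47007) = 179936643/(13184*(-33567 - I*sqrt(13)))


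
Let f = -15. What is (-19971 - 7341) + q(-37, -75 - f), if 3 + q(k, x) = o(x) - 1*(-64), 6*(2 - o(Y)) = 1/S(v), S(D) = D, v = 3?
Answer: -490483/18 ≈ -27249.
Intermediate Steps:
o(Y) = 35/18 (o(Y) = 2 - ⅙/3 = 2 - ⅙*⅓ = 2 - 1/18 = 35/18)
q(k, x) = 1133/18 (q(k, x) = -3 + (35/18 - 1*(-64)) = -3 + (35/18 + 64) = -3 + 1187/18 = 1133/18)
(-19971 - 7341) + q(-37, -75 - f) = (-19971 - 7341) + 1133/18 = -27312 + 1133/18 = -490483/18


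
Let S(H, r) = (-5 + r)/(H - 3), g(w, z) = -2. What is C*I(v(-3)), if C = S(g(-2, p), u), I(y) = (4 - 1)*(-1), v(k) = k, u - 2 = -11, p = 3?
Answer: -42/5 ≈ -8.4000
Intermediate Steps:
u = -9 (u = 2 - 11 = -9)
I(y) = -3 (I(y) = 3*(-1) = -3)
S(H, r) = (-5 + r)/(-3 + H)
C = 14/5 (C = (-5 - 9)/(-3 - 2) = -14/(-5) = -1/5*(-14) = 14/5 ≈ 2.8000)
C*I(v(-3)) = (14/5)*(-3) = -42/5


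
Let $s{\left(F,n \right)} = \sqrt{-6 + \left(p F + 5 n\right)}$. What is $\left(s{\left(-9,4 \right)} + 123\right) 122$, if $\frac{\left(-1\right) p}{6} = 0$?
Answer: $15006 + 122 \sqrt{14} \approx 15462.0$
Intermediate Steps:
$p = 0$ ($p = \left(-6\right) 0 = 0$)
$s{\left(F,n \right)} = \sqrt{-6 + 5 n}$ ($s{\left(F,n \right)} = \sqrt{-6 + \left(0 F + 5 n\right)} = \sqrt{-6 + \left(0 + 5 n\right)} = \sqrt{-6 + 5 n}$)
$\left(s{\left(-9,4 \right)} + 123\right) 122 = \left(\sqrt{-6 + 5 \cdot 4} + 123\right) 122 = \left(\sqrt{-6 + 20} + 123\right) 122 = \left(\sqrt{14} + 123\right) 122 = \left(123 + \sqrt{14}\right) 122 = 15006 + 122 \sqrt{14}$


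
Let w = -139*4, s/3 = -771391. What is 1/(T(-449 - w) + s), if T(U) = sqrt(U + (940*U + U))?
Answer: -771391/1785132191045 - sqrt(100794)/5355396573135 ≈ -4.3218e-7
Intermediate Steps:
s = -2314173 (s = 3*(-771391) = -2314173)
w = -556
T(U) = sqrt(942)*sqrt(U) (T(U) = sqrt(U + 941*U) = sqrt(942*U) = sqrt(942)*sqrt(U))
1/(T(-449 - w) + s) = 1/(sqrt(942)*sqrt(-449 - 1*(-556)) - 2314173) = 1/(sqrt(942)*sqrt(-449 + 556) - 2314173) = 1/(sqrt(942)*sqrt(107) - 2314173) = 1/(sqrt(100794) - 2314173) = 1/(-2314173 + sqrt(100794))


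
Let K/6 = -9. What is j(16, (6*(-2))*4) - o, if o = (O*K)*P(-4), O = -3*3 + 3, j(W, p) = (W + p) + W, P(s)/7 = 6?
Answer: -13624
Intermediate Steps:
P(s) = 42 (P(s) = 7*6 = 42)
K = -54 (K = 6*(-9) = -54)
j(W, p) = p + 2*W
O = -6 (O = -9 + 3 = -6)
o = 13608 (o = -6*(-54)*42 = 324*42 = 13608)
j(16, (6*(-2))*4) - o = ((6*(-2))*4 + 2*16) - 1*13608 = (-12*4 + 32) - 13608 = (-48 + 32) - 13608 = -16 - 13608 = -13624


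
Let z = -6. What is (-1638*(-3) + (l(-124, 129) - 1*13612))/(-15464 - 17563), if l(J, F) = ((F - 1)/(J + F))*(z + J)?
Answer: 12026/33027 ≈ 0.36413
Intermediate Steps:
l(J, F) = (-1 + F)*(-6 + J)/(F + J) (l(J, F) = ((F - 1)/(J + F))*(-6 + J) = ((-1 + F)/(F + J))*(-6 + J) = (-1 + F)*(-6 + J)/(F + J))
(-1638*(-3) + (l(-124, 129) - 1*13612))/(-15464 - 17563) = (-1638*(-3) + ((6 - 1*(-124) - 6*129 + 129*(-124))/(129 - 124) - 1*13612))/(-15464 - 17563) = (4914 + ((6 + 124 - 774 - 15996)/5 - 13612))/(-33027) = (4914 + ((1/5)*(-16640) - 13612))*(-1/33027) = (4914 + (-3328 - 13612))*(-1/33027) = (4914 - 16940)*(-1/33027) = -12026*(-1/33027) = 12026/33027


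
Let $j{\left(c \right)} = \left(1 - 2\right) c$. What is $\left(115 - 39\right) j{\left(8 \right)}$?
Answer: $-608$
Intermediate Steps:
$j{\left(c \right)} = - c$
$\left(115 - 39\right) j{\left(8 \right)} = \left(115 - 39\right) \left(\left(-1\right) 8\right) = 76 \left(-8\right) = -608$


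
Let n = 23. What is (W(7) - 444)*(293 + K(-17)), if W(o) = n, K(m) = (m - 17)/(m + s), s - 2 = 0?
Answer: -1864609/15 ≈ -1.2431e+5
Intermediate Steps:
s = 2 (s = 2 + 0 = 2)
K(m) = (-17 + m)/(2 + m) (K(m) = (m - 17)/(m + 2) = (-17 + m)/(2 + m))
W(o) = 23
(W(7) - 444)*(293 + K(-17)) = (23 - 444)*(293 + (-17 - 17)/(2 - 17)) = -421*(293 - 34/(-15)) = -421*(293 - 1/15*(-34)) = -421*(293 + 34/15) = -421*4429/15 = -1864609/15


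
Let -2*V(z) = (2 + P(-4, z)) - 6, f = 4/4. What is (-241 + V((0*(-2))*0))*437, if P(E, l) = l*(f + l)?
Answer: -104443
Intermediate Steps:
f = 1 (f = 4*(¼) = 1)
P(E, l) = l*(1 + l)
V(z) = 2 - z*(1 + z)/2 (V(z) = -((2 + z*(1 + z)) - 6)/2 = -(-4 + z*(1 + z))/2 = 2 - z*(1 + z)/2)
(-241 + V((0*(-2))*0))*437 = (-241 + (2 - (0*(-2))*0*(1 + (0*(-2))*0)/2))*437 = (-241 + (2 - 0*0*(1 + 0*0)/2))*437 = (-241 + (2 - ½*0*(1 + 0)))*437 = (-241 + (2 - ½*0*1))*437 = (-241 + (2 + 0))*437 = (-241 + 2)*437 = -239*437 = -104443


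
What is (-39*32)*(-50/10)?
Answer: 6240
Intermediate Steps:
(-39*32)*(-50/10) = -(-6240)*10*(⅒) = -(-6240) = -1248*(-5) = 6240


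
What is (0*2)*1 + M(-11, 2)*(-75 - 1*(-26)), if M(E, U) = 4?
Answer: -196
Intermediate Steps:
(0*2)*1 + M(-11, 2)*(-75 - 1*(-26)) = (0*2)*1 + 4*(-75 - 1*(-26)) = 0*1 + 4*(-75 + 26) = 0 + 4*(-49) = 0 - 196 = -196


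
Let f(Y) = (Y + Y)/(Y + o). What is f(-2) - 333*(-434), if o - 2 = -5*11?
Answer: 7948714/55 ≈ 1.4452e+5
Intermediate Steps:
o = -53 (o = 2 - 5*11 = 2 - 55 = -53)
f(Y) = 2*Y/(-53 + Y) (f(Y) = (Y + Y)/(Y - 53) = (2*Y)/(-53 + Y) = 2*Y/(-53 + Y))
f(-2) - 333*(-434) = 2*(-2)/(-53 - 2) - 333*(-434) = 2*(-2)/(-55) + 144522 = 2*(-2)*(-1/55) + 144522 = 4/55 + 144522 = 7948714/55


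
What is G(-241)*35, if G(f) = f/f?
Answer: 35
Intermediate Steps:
G(f) = 1
G(-241)*35 = 1*35 = 35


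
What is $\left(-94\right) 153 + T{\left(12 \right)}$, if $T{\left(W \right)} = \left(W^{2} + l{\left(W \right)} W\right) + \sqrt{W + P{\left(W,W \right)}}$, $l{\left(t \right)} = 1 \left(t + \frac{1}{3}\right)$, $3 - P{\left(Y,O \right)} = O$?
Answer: $-14090 + \sqrt{3} \approx -14088.0$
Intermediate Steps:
$P{\left(Y,O \right)} = 3 - O$
$l{\left(t \right)} = \frac{1}{3} + t$ ($l{\left(t \right)} = 1 \left(t + \frac{1}{3}\right) = 1 \left(\frac{1}{3} + t\right) = \frac{1}{3} + t$)
$T{\left(W \right)} = \sqrt{3} + W^{2} + W \left(\frac{1}{3} + W\right)$ ($T{\left(W \right)} = \left(W^{2} + \left(\frac{1}{3} + W\right) W\right) + \sqrt{W - \left(-3 + W\right)} = \left(W^{2} + W \left(\frac{1}{3} + W\right)\right) + \sqrt{3} = \sqrt{3} + W^{2} + W \left(\frac{1}{3} + W\right)$)
$\left(-94\right) 153 + T{\left(12 \right)} = \left(-94\right) 153 + \left(\sqrt{3} + 2 \cdot 12^{2} + \frac{1}{3} \cdot 12\right) = -14382 + \left(\sqrt{3} + 2 \cdot 144 + 4\right) = -14382 + \left(\sqrt{3} + 288 + 4\right) = -14382 + \left(292 + \sqrt{3}\right) = -14090 + \sqrt{3}$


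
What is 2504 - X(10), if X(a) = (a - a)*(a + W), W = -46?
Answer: 2504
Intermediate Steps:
X(a) = 0 (X(a) = (a - a)*(a - 46) = 0*(-46 + a) = 0)
2504 - X(10) = 2504 - 1*0 = 2504 + 0 = 2504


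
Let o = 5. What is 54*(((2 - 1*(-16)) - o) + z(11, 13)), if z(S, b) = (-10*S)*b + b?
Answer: -75816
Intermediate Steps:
z(S, b) = b - 10*S*b (z(S, b) = -10*S*b + b = b - 10*S*b)
54*(((2 - 1*(-16)) - o) + z(11, 13)) = 54*(((2 - 1*(-16)) - 1*5) + 13*(1 - 10*11)) = 54*(((2 + 16) - 5) + 13*(1 - 110)) = 54*((18 - 5) + 13*(-109)) = 54*(13 - 1417) = 54*(-1404) = -75816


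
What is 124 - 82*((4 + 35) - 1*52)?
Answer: 1190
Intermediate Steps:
124 - 82*((4 + 35) - 1*52) = 124 - 82*(39 - 52) = 124 - 82*(-13) = 124 + 1066 = 1190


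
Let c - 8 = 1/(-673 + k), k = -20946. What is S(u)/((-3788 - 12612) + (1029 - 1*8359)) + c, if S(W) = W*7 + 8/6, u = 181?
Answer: 2446024279/307811322 ≈ 7.9465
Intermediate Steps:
c = 172951/21619 (c = 8 + 1/(-673 - 20946) = 8 + 1/(-21619) = 8 - 1/21619 = 172951/21619 ≈ 8.0000)
S(W) = 4/3 + 7*W (S(W) = 7*W + 8*(⅙) = 7*W + 4/3 = 4/3 + 7*W)
S(u)/((-3788 - 12612) + (1029 - 1*8359)) + c = (4/3 + 7*181)/((-3788 - 12612) + (1029 - 1*8359)) + 172951/21619 = (4/3 + 1267)/(-16400 + (1029 - 8359)) + 172951/21619 = 3805/(3*(-16400 - 7330)) + 172951/21619 = (3805/3)/(-23730) + 172951/21619 = (3805/3)*(-1/23730) + 172951/21619 = -761/14238 + 172951/21619 = 2446024279/307811322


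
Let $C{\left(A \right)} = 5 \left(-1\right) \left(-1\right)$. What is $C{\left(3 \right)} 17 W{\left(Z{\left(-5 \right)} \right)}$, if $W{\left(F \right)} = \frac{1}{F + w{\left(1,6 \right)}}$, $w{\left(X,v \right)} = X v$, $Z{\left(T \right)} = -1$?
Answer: $17$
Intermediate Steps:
$C{\left(A \right)} = 5$ ($C{\left(A \right)} = \left(-5\right) \left(-1\right) = 5$)
$W{\left(F \right)} = \frac{1}{6 + F}$ ($W{\left(F \right)} = \frac{1}{F + 1 \cdot 6} = \frac{1}{F + 6} = \frac{1}{6 + F}$)
$C{\left(3 \right)} 17 W{\left(Z{\left(-5 \right)} \right)} = \frac{5 \cdot 17}{6 - 1} = \frac{85}{5} = 85 \cdot \frac{1}{5} = 17$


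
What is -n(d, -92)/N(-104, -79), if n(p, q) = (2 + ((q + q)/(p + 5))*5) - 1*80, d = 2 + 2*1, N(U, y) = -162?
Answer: -811/729 ≈ -1.1125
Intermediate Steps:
d = 4 (d = 2 + 2 = 4)
n(p, q) = -78 + 10*q/(5 + p) (n(p, q) = (2 + ((2*q)/(5 + p))*5) - 80 = (2 + (2*q/(5 + p))*5) - 80 = (2 + 10*q/(5 + p)) - 80 = -78 + 10*q/(5 + p))
-n(d, -92)/N(-104, -79) = -2*(-195 - 39*4 + 5*(-92))/(5 + 4)/(-162) = -2*(-195 - 156 - 460)/9*(-1)/162 = -2*(⅑)*(-811)*(-1)/162 = -(-1622)*(-1)/(9*162) = -1*811/729 = -811/729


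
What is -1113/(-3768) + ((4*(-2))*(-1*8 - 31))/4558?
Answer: 1041445/2862424 ≈ 0.36383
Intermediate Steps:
-1113/(-3768) + ((4*(-2))*(-1*8 - 31))/4558 = -1113*(-1/3768) - 8*(-8 - 31)*(1/4558) = 371/1256 - 8*(-39)*(1/4558) = 371/1256 + 312*(1/4558) = 371/1256 + 156/2279 = 1041445/2862424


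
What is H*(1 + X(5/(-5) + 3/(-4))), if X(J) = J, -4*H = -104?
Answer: -39/2 ≈ -19.500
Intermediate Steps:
H = 26 (H = -1/4*(-104) = 26)
H*(1 + X(5/(-5) + 3/(-4))) = 26*(1 + (5/(-5) + 3/(-4))) = 26*(1 + (5*(-1/5) + 3*(-1/4))) = 26*(1 + (-1 - 3/4)) = 26*(1 - 7/4) = 26*(-3/4) = -39/2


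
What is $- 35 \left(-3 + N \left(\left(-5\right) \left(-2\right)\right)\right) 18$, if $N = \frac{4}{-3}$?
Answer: $10290$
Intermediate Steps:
$N = - \frac{4}{3}$ ($N = 4 \left(- \frac{1}{3}\right) = - \frac{4}{3} \approx -1.3333$)
$- 35 \left(-3 + N \left(\left(-5\right) \left(-2\right)\right)\right) 18 = - 35 \left(-3 - \frac{4 \left(\left(-5\right) \left(-2\right)\right)}{3}\right) 18 = - 35 \left(-3 - \frac{40}{3}\right) 18 = \left(-35\right) \left(- \frac{49}{3}\right) 18 = \frac{1715}{3} \cdot 18 = 10290$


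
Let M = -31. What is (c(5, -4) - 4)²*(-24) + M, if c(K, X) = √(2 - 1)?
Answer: -247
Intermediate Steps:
c(K, X) = 1 (c(K, X) = √1 = 1)
(c(5, -4) - 4)²*(-24) + M = (1 - 4)²*(-24) - 31 = (-3)²*(-24) - 31 = 9*(-24) - 31 = -216 - 31 = -247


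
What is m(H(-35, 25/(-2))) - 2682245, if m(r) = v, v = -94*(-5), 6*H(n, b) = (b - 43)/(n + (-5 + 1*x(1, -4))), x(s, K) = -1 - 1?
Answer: -2681775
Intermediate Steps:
x(s, K) = -2
H(n, b) = (-43 + b)/(6*(-7 + n)) (H(n, b) = ((b - 43)/(n + (-5 + 1*(-2))))/6 = ((-43 + b)/(n + (-5 - 2)))/6 = ((-43 + b)/(n - 7))/6 = ((-43 + b)/(-7 + n))/6 = (-43 + b)/(6*(-7 + n)))
v = 470
m(r) = 470
m(H(-35, 25/(-2))) - 2682245 = 470 - 2682245 = -2681775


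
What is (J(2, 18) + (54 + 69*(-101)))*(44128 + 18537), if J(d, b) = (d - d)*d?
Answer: -433328475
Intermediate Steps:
J(d, b) = 0 (J(d, b) = 0*d = 0)
(J(2, 18) + (54 + 69*(-101)))*(44128 + 18537) = (0 + (54 + 69*(-101)))*(44128 + 18537) = (0 + (54 - 6969))*62665 = (0 - 6915)*62665 = -6915*62665 = -433328475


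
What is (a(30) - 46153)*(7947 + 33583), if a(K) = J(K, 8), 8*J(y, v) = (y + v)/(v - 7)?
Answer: -3833073645/2 ≈ -1.9165e+9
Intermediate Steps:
J(y, v) = (v + y)/(8*(-7 + v)) (J(y, v) = ((y + v)/(v - 7))/8 = ((v + y)/(-7 + v))/8 = (v + y)/(8*(-7 + v)))
a(K) = 1 + K/8 (a(K) = (8 + K)/(8*(-7 + 8)) = (⅛)*(8 + K)/1 = (⅛)*1*(8 + K) = 1 + K/8)
(a(30) - 46153)*(7947 + 33583) = ((1 + (⅛)*30) - 46153)*(7947 + 33583) = ((1 + 15/4) - 46153)*41530 = (19/4 - 46153)*41530 = -184593/4*41530 = -3833073645/2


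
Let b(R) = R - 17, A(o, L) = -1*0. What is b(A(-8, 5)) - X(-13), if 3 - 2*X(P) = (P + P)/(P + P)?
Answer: -18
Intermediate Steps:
A(o, L) = 0
X(P) = 1 (X(P) = 3/2 - (P + P)/(2*(P + P)) = 3/2 - 2*P/(2*(2*P)) = 3/2 - 2*P*1/(2*P)/2 = 3/2 - ½*1 = 3/2 - ½ = 1)
b(R) = -17 + R
b(A(-8, 5)) - X(-13) = (-17 + 0) - 1*1 = -17 - 1 = -18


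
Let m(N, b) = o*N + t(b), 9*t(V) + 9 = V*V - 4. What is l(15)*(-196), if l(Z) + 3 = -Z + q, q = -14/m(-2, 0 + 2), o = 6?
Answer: 43120/13 ≈ 3316.9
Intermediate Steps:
t(V) = -13/9 + V**2/9 (t(V) = -1 + (V*V - 4)/9 = -1 + (V**2 - 4)/9 = -1 + (-4 + V**2)/9 = -1 + (-4/9 + V**2/9) = -13/9 + V**2/9)
m(N, b) = -13/9 + 6*N + b**2/9 (m(N, b) = 6*N + (-13/9 + b**2/9) = -13/9 + 6*N + b**2/9)
q = 14/13 (q = -14/(-13/9 + 6*(-2) + (0 + 2)**2/9) = -14/(-13/9 - 12 + (1/9)*2**2) = -14/(-13/9 - 12 + (1/9)*4) = -14/(-13/9 - 12 + 4/9) = -14/(-13) = -14*(-1/13) = 14/13 ≈ 1.0769)
l(Z) = -25/13 - Z (l(Z) = -3 + (-Z + 14/13) = -3 + (14/13 - Z) = -25/13 - Z)
l(15)*(-196) = (-25/13 - 1*15)*(-196) = (-25/13 - 15)*(-196) = -220/13*(-196) = 43120/13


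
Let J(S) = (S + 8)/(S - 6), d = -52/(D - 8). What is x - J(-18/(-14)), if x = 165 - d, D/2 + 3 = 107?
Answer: 275929/1650 ≈ 167.23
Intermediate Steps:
D = 208 (D = -6 + 2*107 = -6 + 214 = 208)
d = -13/50 (d = -52/(208 - 8) = -52/200 = -52*1/200 = -13/50 ≈ -0.26000)
x = 8263/50 (x = 165 - 1*(-13/50) = 165 + 13/50 = 8263/50 ≈ 165.26)
J(S) = (8 + S)/(-6 + S)
x - J(-18/(-14)) = 8263/50 - (8 - 18/(-14))/(-6 - 18/(-14)) = 8263/50 - (8 - 18*(-1/14))/(-6 - 18*(-1/14)) = 8263/50 - (8 + 9/7)/(-6 + 9/7) = 8263/50 - 65/((-33/7)*7) = 8263/50 - (-7)*65/(33*7) = 8263/50 - 1*(-65/33) = 8263/50 + 65/33 = 275929/1650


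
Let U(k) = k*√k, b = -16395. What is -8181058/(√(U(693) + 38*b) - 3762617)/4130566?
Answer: 4090529/(2065283*(3762617 - I*√(623010 - 2079*√77))) ≈ 5.2639e-7 + 1.088e-10*I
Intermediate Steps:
U(k) = k^(3/2)
-8181058/(√(U(693) + 38*b) - 3762617)/4130566 = -8181058/(√(693^(3/2) + 38*(-16395)) - 3762617)/4130566 = -8181058/(√(2079*√77 - 623010) - 3762617)*(1/4130566) = -8181058/(√(-623010 + 2079*√77) - 3762617)*(1/4130566) = -8181058/(-3762617 + √(-623010 + 2079*√77))*(1/4130566) = -4090529/(2065283*(-3762617 + √(-623010 + 2079*√77)))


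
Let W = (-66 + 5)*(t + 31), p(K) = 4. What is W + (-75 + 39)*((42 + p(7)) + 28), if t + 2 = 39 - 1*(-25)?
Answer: -8337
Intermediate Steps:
t = 62 (t = -2 + (39 - 1*(-25)) = -2 + (39 + 25) = -2 + 64 = 62)
W = -5673 (W = (-66 + 5)*(62 + 31) = -61*93 = -5673)
W + (-75 + 39)*((42 + p(7)) + 28) = -5673 + (-75 + 39)*((42 + 4) + 28) = -5673 - 36*(46 + 28) = -5673 - 36*74 = -5673 - 2664 = -8337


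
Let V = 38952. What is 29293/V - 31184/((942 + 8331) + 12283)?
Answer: -145809815/209912328 ≈ -0.69462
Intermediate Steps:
29293/V - 31184/((942 + 8331) + 12283) = 29293/38952 - 31184/((942 + 8331) + 12283) = 29293*(1/38952) - 31184/(9273 + 12283) = 29293/38952 - 31184/21556 = 29293/38952 - 31184*1/21556 = 29293/38952 - 7796/5389 = -145809815/209912328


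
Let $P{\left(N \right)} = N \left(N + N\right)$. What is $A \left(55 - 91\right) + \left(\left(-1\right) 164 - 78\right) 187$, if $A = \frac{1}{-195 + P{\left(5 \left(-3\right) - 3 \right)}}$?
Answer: $- \frac{6833366}{151} \approx -45254.0$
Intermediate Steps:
$P{\left(N \right)} = 2 N^{2}$ ($P{\left(N \right)} = N 2 N = 2 N^{2}$)
$A = \frac{1}{453}$ ($A = \frac{1}{-195 + 2 \left(5 \left(-3\right) - 3\right)^{2}} = \frac{1}{-195 + 2 \left(-15 - 3\right)^{2}} = \frac{1}{-195 + 2 \left(-18\right)^{2}} = \frac{1}{-195 + 2 \cdot 324} = \frac{1}{-195 + 648} = \frac{1}{453} \approx 0.0022075$)
$A \left(55 - 91\right) + \left(\left(-1\right) 164 - 78\right) 187 = \frac{55 - 91}{453} + \left(\left(-1\right) 164 - 78\right) 187 = \frac{1}{453} \left(-36\right) + \left(-164 - 78\right) 187 = - \frac{12}{151} - 45254 = - \frac{6833366}{151}$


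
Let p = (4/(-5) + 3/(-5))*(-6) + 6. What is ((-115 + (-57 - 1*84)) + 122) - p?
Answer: -742/5 ≈ -148.40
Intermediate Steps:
p = 72/5 (p = (4*(-⅕) + 3*(-⅕))*(-6) + 6 = (-⅘ - ⅗)*(-6) + 6 = -7/5*(-6) + 6 = 42/5 + 6 = 72/5 ≈ 14.400)
((-115 + (-57 - 1*84)) + 122) - p = ((-115 + (-57 - 1*84)) + 122) - 1*72/5 = ((-115 + (-57 - 84)) + 122) - 72/5 = ((-115 - 141) + 122) - 72/5 = (-256 + 122) - 72/5 = -134 - 72/5 = -742/5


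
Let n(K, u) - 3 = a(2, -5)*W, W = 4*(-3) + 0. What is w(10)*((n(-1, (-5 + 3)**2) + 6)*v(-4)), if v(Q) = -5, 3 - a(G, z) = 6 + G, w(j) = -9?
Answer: 3105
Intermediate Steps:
a(G, z) = -3 - G (a(G, z) = 3 - (6 + G) = 3 + (-6 - G) = -3 - G)
W = -12 (W = -12 + 0 = -12)
n(K, u) = 63 (n(K, u) = 3 + (-3 - 1*2)*(-12) = 3 + (-3 - 2)*(-12) = 3 - 5*(-12) = 3 + 60 = 63)
w(10)*((n(-1, (-5 + 3)**2) + 6)*v(-4)) = -9*(63 + 6)*(-5) = -621*(-5) = -9*(-345) = 3105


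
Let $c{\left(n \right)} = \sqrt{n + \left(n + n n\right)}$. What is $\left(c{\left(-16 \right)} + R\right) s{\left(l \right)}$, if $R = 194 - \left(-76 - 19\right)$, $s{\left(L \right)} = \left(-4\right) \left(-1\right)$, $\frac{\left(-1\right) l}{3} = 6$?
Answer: $1156 + 16 \sqrt{14} \approx 1215.9$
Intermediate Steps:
$l = -18$ ($l = \left(-3\right) 6 = -18$)
$c{\left(n \right)} = \sqrt{n^{2} + 2 n}$ ($c{\left(n \right)} = \sqrt{n + \left(n + n^{2}\right)} = \sqrt{n^{2} + 2 n}$)
$s{\left(L \right)} = 4$
$R = 289$ ($R = 194 - -95 = 194 + 95 = 289$)
$\left(c{\left(-16 \right)} + R\right) s{\left(l \right)} = \left(\sqrt{- 16 \left(2 - 16\right)} + 289\right) 4 = \left(\sqrt{\left(-16\right) \left(-14\right)} + 289\right) 4 = \left(\sqrt{224} + 289\right) 4 = \left(4 \sqrt{14} + 289\right) 4 = \left(289 + 4 \sqrt{14}\right) 4 = 1156 + 16 \sqrt{14}$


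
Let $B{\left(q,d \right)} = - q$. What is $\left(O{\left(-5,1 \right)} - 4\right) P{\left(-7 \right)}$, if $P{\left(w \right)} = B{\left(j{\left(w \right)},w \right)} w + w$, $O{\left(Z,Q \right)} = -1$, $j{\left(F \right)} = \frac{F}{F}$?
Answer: $0$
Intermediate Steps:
$j{\left(F \right)} = 1$
$P{\left(w \right)} = 0$ ($P{\left(w \right)} = \left(-1\right) 1 w + w = - w + w = 0$)
$\left(O{\left(-5,1 \right)} - 4\right) P{\left(-7 \right)} = \left(-1 - 4\right) 0 = \left(-5\right) 0 = 0$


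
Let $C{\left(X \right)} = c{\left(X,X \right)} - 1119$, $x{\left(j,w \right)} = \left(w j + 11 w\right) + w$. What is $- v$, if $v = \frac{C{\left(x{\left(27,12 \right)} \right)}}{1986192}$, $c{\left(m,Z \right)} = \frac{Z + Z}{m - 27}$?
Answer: $\frac{54727}{97323408} \approx 0.00056232$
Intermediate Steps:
$c{\left(m,Z \right)} = \frac{2 Z}{-27 + m}$
$x{\left(j,w \right)} = 12 w + j w$ ($x{\left(j,w \right)} = \left(j w + 11 w\right) + w = \left(11 w + j w\right) + w = 12 w + j w$)
$C{\left(X \right)} = -1119 + \frac{2 X}{-27 + X}$ ($C{\left(X \right)} = \frac{2 X}{-27 + X} - 1119 = -1119 + \frac{2 X}{-27 + X}$)
$v = - \frac{54727}{97323408}$ ($v = \frac{\frac{1}{-27 + 12 \left(12 + 27\right)} \left(30213 - 1117 \cdot 12 \left(12 + 27\right)\right)}{1986192} = \frac{30213 - 1117 \cdot 12 \cdot 39}{-27 + 12 \cdot 39} \cdot \frac{1}{1986192} = \frac{30213 - 522756}{-27 + 468} \cdot \frac{1}{1986192} = \frac{30213 - 522756}{441} \cdot \frac{1}{1986192} = \frac{1}{441} \left(-492543\right) \frac{1}{1986192} = \left(- \frac{54727}{49}\right) \frac{1}{1986192} = - \frac{54727}{97323408} \approx -0.00056232$)
$- v = \left(-1\right) \left(- \frac{54727}{97323408}\right) = \frac{54727}{97323408}$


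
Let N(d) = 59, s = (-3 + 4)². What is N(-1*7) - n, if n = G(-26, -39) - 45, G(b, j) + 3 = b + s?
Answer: 132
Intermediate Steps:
s = 1 (s = 1² = 1)
G(b, j) = -2 + b (G(b, j) = -3 + (b + 1) = -3 + (1 + b) = -2 + b)
n = -73 (n = (-2 - 26) - 45 = -28 - 45 = -73)
N(-1*7) - n = 59 - 1*(-73) = 59 + 73 = 132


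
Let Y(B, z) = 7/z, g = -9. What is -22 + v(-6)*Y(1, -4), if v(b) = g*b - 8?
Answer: -205/2 ≈ -102.50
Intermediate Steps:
v(b) = -8 - 9*b (v(b) = -9*b - 8 = -8 - 9*b)
-22 + v(-6)*Y(1, -4) = -22 + (-8 - 9*(-6))*(7/(-4)) = -22 + (-8 + 54)*(7*(-¼)) = -22 + 46*(-7/4) = -22 - 161/2 = -205/2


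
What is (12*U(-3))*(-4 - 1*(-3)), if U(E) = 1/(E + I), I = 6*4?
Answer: -4/7 ≈ -0.57143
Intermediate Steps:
I = 24
U(E) = 1/(24 + E) (U(E) = 1/(E + 24) = 1/(24 + E))
(12*U(-3))*(-4 - 1*(-3)) = (12/(24 - 3))*(-4 - 1*(-3)) = (12/21)*(-4 + 3) = (12*(1/21))*(-1) = (4/7)*(-1) = -4/7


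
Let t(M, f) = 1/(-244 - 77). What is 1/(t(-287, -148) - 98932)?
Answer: -321/31757173 ≈ -1.0108e-5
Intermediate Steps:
t(M, f) = -1/321 (t(M, f) = 1/(-321) = -1/321)
1/(t(-287, -148) - 98932) = 1/(-1/321 - 98932) = 1/(-31757173/321) = -321/31757173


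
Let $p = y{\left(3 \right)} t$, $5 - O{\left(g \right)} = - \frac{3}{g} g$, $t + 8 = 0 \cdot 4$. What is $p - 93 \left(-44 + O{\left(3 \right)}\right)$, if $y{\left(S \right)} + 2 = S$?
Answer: $3340$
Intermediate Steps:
$y{\left(S \right)} = -2 + S$
$t = -8$ ($t = -8 + 0 \cdot 4 = -8 + 0 = -8$)
$O{\left(g \right)} = 8$ ($O{\left(g \right)} = 5 - - \frac{3}{g} g = 5 - -3 = 5 + 3 = 8$)
$p = -8$ ($p = \left(-2 + 3\right) \left(-8\right) = 1 \left(-8\right) = -8$)
$p - 93 \left(-44 + O{\left(3 \right)}\right) = -8 - 93 \left(-44 + 8\right) = -8 - -3348 = -8 + 3348 = 3340$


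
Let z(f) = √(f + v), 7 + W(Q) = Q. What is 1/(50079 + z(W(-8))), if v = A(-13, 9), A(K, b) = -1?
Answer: 50079/2507906257 - 4*I/2507906257 ≈ 1.9968e-5 - 1.595e-9*I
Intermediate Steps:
v = -1
W(Q) = -7 + Q
z(f) = √(-1 + f) (z(f) = √(f - 1) = √(-1 + f))
1/(50079 + z(W(-8))) = 1/(50079 + √(-1 + (-7 - 8))) = 1/(50079 + √(-1 - 15)) = 1/(50079 + √(-16)) = 1/(50079 + 4*I) = (50079 - 4*I)/2507906257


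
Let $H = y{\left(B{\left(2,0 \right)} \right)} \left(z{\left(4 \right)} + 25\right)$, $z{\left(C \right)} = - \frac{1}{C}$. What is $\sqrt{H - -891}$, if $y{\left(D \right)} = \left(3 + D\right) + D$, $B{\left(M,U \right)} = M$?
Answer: $\frac{3 \sqrt{473}}{2} \approx 32.623$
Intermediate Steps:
$y{\left(D \right)} = 3 + 2 D$
$H = \frac{693}{4}$ ($H = \left(3 + 2 \cdot 2\right) \left(- \frac{1}{4} + 25\right) = \left(3 + 4\right) \left(\left(-1\right) \frac{1}{4} + 25\right) = 7 \left(- \frac{1}{4} + 25\right) = 7 \cdot \frac{99}{4} = \frac{693}{4} \approx 173.25$)
$\sqrt{H - -891} = \sqrt{\frac{693}{4} - -891} = \sqrt{\frac{693}{4} + 891} = \sqrt{\frac{4257}{4}} = \frac{3 \sqrt{473}}{2}$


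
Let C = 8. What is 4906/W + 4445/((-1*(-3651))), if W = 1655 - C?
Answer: 8410907/2004399 ≈ 4.1962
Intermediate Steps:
W = 1647 (W = 1655 - 1*8 = 1655 - 8 = 1647)
4906/W + 4445/((-1*(-3651))) = 4906/1647 + 4445/((-1*(-3651))) = 4906*(1/1647) + 4445/3651 = 4906/1647 + 4445*(1/3651) = 4906/1647 + 4445/3651 = 8410907/2004399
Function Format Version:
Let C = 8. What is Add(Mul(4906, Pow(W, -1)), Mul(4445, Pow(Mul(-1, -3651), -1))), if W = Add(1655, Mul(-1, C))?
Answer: Rational(8410907, 2004399) ≈ 4.1962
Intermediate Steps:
W = 1647 (W = Add(1655, Mul(-1, 8)) = Add(1655, -8) = 1647)
Add(Mul(4906, Pow(W, -1)), Mul(4445, Pow(Mul(-1, -3651), -1))) = Add(Mul(4906, Pow(1647, -1)), Mul(4445, Pow(Mul(-1, -3651), -1))) = Add(Mul(4906, Rational(1, 1647)), Mul(4445, Pow(3651, -1))) = Add(Rational(4906, 1647), Mul(4445, Rational(1, 3651))) = Add(Rational(4906, 1647), Rational(4445, 3651)) = Rational(8410907, 2004399)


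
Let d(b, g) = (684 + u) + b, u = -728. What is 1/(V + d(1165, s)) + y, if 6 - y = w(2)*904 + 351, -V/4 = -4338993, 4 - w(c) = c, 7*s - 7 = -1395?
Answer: -37369821228/17357093 ≈ -2153.0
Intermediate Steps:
s = -1388/7 (s = 1 + (1/7)*(-1395) = 1 - 1395/7 = -1388/7 ≈ -198.29)
w(c) = 4 - c
V = 17355972 (V = -4*(-4338993) = 17355972)
d(b, g) = -44 + b (d(b, g) = (684 - 728) + b = -44 + b)
y = -2153 (y = 6 - ((4 - 1*2)*904 + 351) = 6 - ((4 - 2)*904 + 351) = 6 - (2*904 + 351) = 6 - (1808 + 351) = 6 - 1*2159 = 6 - 2159 = -2153)
1/(V + d(1165, s)) + y = 1/(17355972 + (-44 + 1165)) - 2153 = 1/(17355972 + 1121) - 2153 = 1/17357093 - 2153 = -37369821228/17357093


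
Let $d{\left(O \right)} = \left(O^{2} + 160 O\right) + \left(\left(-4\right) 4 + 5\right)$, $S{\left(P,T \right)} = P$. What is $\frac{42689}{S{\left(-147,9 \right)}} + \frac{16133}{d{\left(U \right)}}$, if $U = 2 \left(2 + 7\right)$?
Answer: $- \frac{133934426}{469371} \approx -285.35$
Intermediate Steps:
$U = 18$ ($U = 2 \cdot 9 = 18$)
$d{\left(O \right)} = -11 + O^{2} + 160 O$ ($d{\left(O \right)} = \left(O^{2} + 160 O\right) + \left(-16 + 5\right) = \left(O^{2} + 160 O\right) - 11 = -11 + O^{2} + 160 O$)
$\frac{42689}{S{\left(-147,9 \right)}} + \frac{16133}{d{\left(U \right)}} = \frac{42689}{-147} + \frac{16133}{-11 + 18^{2} + 160 \cdot 18} = 42689 \left(- \frac{1}{147}\right) + \frac{16133}{-11 + 324 + 2880} = - \frac{42689}{147} + \frac{16133}{3193} = - \frac{133934426}{469371}$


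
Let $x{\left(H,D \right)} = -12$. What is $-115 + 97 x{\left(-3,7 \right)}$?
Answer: $-1279$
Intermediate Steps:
$-115 + 97 x{\left(-3,7 \right)} = -115 + 97 \left(-12\right) = -115 - 1164 = -1279$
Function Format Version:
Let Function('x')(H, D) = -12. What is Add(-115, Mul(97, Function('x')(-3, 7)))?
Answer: -1279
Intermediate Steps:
Add(-115, Mul(97, Function('x')(-3, 7))) = Add(-115, Mul(97, -12)) = Add(-115, -1164) = -1279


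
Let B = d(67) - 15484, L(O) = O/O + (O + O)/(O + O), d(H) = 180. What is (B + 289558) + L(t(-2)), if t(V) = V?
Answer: 274256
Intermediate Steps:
L(O) = 2 (L(O) = 1 + (2*O)/((2*O)) = 1 + (2*O)*(1/(2*O)) = 1 + 1 = 2)
B = -15304 (B = 180 - 15484 = -15304)
(B + 289558) + L(t(-2)) = (-15304 + 289558) + 2 = 274254 + 2 = 274256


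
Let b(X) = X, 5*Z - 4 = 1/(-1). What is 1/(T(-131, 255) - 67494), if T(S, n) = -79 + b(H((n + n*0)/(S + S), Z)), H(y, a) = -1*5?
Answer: -1/67578 ≈ -1.4798e-5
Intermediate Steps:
Z = ⅗ (Z = ⅘ + (⅕)/(-1) = ⅘ + (⅕)*(-1) = ⅘ - ⅕ = ⅗ ≈ 0.60000)
H(y, a) = -5
T(S, n) = -84 (T(S, n) = -79 - 5 = -84)
1/(T(-131, 255) - 67494) = 1/(-84 - 67494) = 1/(-67578) = -1/67578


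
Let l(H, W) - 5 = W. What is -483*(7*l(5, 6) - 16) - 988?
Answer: -30451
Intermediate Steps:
l(H, W) = 5 + W
-483*(7*l(5, 6) - 16) - 988 = -483*(7*(5 + 6) - 16) - 988 = -483*(7*11 - 16) - 988 = -483*(77 - 16) - 988 = -483*61 - 988 = -29463 - 988 = -30451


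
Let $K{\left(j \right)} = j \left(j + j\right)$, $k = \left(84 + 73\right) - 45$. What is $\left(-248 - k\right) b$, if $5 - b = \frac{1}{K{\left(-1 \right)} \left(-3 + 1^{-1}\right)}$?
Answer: $-1890$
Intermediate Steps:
$k = 112$ ($k = 157 - 45 = 112$)
$K{\left(j \right)} = 2 j^{2}$ ($K{\left(j \right)} = j 2 j = 2 j^{2}$)
$b = \frac{21}{4}$ ($b = 5 - \frac{1}{2 \left(-1\right)^{2} \left(-3 + 1^{-1}\right)} = 5 - \frac{1}{2 \cdot 1 \left(-3 + 1\right)} = 5 - \frac{1}{2 \left(-2\right)} = 5 - \frac{1}{-4} = 5 - - \frac{1}{4} = 5 + \frac{1}{4} = \frac{21}{4} \approx 5.25$)
$\left(-248 - k\right) b = \left(-248 - 112\right) \frac{21}{4} = \left(-360\right) \frac{21}{4} = -1890$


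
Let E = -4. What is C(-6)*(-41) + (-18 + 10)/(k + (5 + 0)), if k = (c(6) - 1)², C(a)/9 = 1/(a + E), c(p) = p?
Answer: 1099/30 ≈ 36.633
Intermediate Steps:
C(a) = 9/(-4 + a) (C(a) = 9/(a - 4) = 9/(-4 + a))
k = 25 (k = (6 - 1)² = 5² = 25)
C(-6)*(-41) + (-18 + 10)/(k + (5 + 0)) = (9/(-4 - 6))*(-41) + (-18 + 10)/(25 + (5 + 0)) = (9/(-10))*(-41) - 8/(25 + 5) = (9*(-⅒))*(-41) - 8/30 = -9/10*(-41) - 8*1/30 = 369/10 - 4/15 = 1099/30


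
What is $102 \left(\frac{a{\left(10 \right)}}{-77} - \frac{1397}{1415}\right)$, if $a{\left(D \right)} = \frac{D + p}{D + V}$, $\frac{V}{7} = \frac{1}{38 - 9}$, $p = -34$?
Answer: $- \frac{350915734}{3595515} \approx -97.598$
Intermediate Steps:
$V = \frac{7}{29}$ ($V = \frac{7}{38 - 9} = \frac{7}{29} \approx 0.24138$)
$a{\left(D \right)} = \frac{-34 + D}{\frac{7}{29} + D}$ ($a{\left(D \right)} = \frac{D - 34}{D + \frac{7}{29}} = \frac{-34 + D}{\frac{7}{29} + D}$)
$102 \left(\frac{a{\left(10 \right)}}{-77} - \frac{1397}{1415}\right) = 102 \left(\frac{29 \frac{1}{7 + 29 \cdot 10} \left(-34 + 10\right)}{-77} - \frac{1397}{1415}\right) = 102 \left(29 \frac{1}{7 + 290} \left(-24\right) \left(- \frac{1}{77}\right) - \frac{1397}{1415}\right) = 102 \left(29 \cdot \frac{1}{297} \left(-24\right) \left(- \frac{1}{77}\right) - \frac{1397}{1415}\right) = 102 \left(\left(- \frac{232}{99}\right) \left(- \frac{1}{77}\right) - \frac{1397}{1415}\right) = 102 \left(\frac{232}{7623} - \frac{1397}{1415}\right) = 102 \left(- \frac{10321051}{10786545}\right) = - \frac{350915734}{3595515}$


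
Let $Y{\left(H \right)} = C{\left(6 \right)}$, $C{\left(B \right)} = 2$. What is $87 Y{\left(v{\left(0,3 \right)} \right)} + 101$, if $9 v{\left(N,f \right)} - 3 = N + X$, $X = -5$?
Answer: $275$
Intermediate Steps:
$v{\left(N,f \right)} = - \frac{2}{9} + \frac{N}{9}$ ($v{\left(N,f \right)} = \frac{1}{3} + \frac{N - 5}{9} = \frac{1}{3} + \frac{-5 + N}{9} = \frac{1}{3} + \left(- \frac{5}{9} + \frac{N}{9}\right) = - \frac{2}{9} + \frac{N}{9}$)
$Y{\left(H \right)} = 2$
$87 Y{\left(v{\left(0,3 \right)} \right)} + 101 = 87 \cdot 2 + 101 = 174 + 101 = 275$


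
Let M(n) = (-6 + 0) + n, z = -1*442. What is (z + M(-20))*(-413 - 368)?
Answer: 365508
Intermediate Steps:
z = -442
M(n) = -6 + n
(z + M(-20))*(-413 - 368) = (-442 + (-6 - 20))*(-413 - 368) = (-442 - 26)*(-781) = -468*(-781) = 365508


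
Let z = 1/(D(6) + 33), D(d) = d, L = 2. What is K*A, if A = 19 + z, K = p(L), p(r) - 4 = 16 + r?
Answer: 16324/39 ≈ 418.56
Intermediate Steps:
z = 1/39 (z = 1/(6 + 33) = 1/39 ≈ 0.025641)
p(r) = 20 + r (p(r) = 4 + (16 + r) = 20 + r)
K = 22 (K = 20 + 2 = 22)
A = 742/39 (A = 19 + 1/39 = 742/39 ≈ 19.026)
K*A = 22*(742/39) = 16324/39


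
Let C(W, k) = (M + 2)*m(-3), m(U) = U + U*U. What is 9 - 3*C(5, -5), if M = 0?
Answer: -27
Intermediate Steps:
m(U) = U + U²
C(W, k) = 12 (C(W, k) = (0 + 2)*(-3*(1 - 3)) = 2*(-3*(-2)) = 2*6 = 12)
9 - 3*C(5, -5) = 9 - 3*12 = 9 - 36 = -27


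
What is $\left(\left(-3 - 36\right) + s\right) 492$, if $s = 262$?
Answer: $109716$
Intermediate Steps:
$\left(\left(-3 - 36\right) + s\right) 492 = \left(\left(-3 - 36\right) + 262\right) 492 = \left(-39 + 262\right) 492 = 223 \cdot 492 = 109716$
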